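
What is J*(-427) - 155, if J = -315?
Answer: 134350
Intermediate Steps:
J*(-427) - 155 = -315*(-427) - 155 = 134505 - 155 = 134350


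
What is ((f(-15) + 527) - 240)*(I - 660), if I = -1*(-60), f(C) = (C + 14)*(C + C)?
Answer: -190200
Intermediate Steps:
f(C) = 2*C*(14 + C) (f(C) = (14 + C)*(2*C) = 2*C*(14 + C))
I = 60
((f(-15) + 527) - 240)*(I - 660) = ((2*(-15)*(14 - 15) + 527) - 240)*(60 - 660) = ((2*(-15)*(-1) + 527) - 240)*(-600) = ((30 + 527) - 240)*(-600) = (557 - 240)*(-600) = 317*(-600) = -190200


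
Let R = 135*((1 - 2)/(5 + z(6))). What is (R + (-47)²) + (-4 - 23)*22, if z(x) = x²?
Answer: 66080/41 ≈ 1611.7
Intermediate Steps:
R = -135/41 (R = 135*((1 - 2)/(5 + 6²)) = 135*(-1/(5 + 36)) = 135*(-1/41) = -135/41 ≈ -3.2927)
(R + (-47)²) + (-4 - 23)*22 = (-135/41 + (-47)²) + (-4 - 23)*22 = (-135/41 + 2209) - 27*22 = 90434/41 - 594 = 66080/41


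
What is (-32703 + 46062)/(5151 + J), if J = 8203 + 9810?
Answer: 13359/23164 ≈ 0.57671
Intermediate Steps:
J = 18013
(-32703 + 46062)/(5151 + J) = (-32703 + 46062)/(5151 + 18013) = 13359/23164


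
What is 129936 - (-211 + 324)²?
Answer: 117167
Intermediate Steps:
129936 - (-211 + 324)² = 129936 - 1*113² = 129936 - 1*12769 = 129936 - 12769 = 117167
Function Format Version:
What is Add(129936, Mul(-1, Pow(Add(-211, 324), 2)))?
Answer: 117167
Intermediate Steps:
Add(129936, Mul(-1, Pow(Add(-211, 324), 2))) = Add(129936, Mul(-1, Pow(113, 2))) = Add(129936, Mul(-1, 12769)) = Add(129936, -12769) = 117167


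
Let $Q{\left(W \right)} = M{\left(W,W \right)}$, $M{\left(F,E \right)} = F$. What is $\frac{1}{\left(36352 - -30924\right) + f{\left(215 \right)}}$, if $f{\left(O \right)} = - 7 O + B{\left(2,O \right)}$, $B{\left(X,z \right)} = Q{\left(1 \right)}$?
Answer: $\frac{1}{65772} \approx 1.5204 \cdot 10^{-5}$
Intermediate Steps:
$Q{\left(W \right)} = W$
$B{\left(X,z \right)} = 1$
$f{\left(O \right)} = 1 - 7 O$ ($f{\left(O \right)} = - 7 O + 1 = 1 - 7 O$)
$\frac{1}{\left(36352 - -30924\right) + f{\left(215 \right)}} = \frac{1}{\left(36352 - -30924\right) + \left(1 - 1505\right)} = \frac{1}{\left(36352 + 30924\right) + \left(1 - 1505\right)} = \frac{1}{67276 - 1504} = \frac{1}{65772}$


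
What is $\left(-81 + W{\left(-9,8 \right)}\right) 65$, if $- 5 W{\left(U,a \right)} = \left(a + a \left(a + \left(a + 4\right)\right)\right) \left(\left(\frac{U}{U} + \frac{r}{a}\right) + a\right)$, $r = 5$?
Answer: $-26286$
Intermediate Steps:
$W{\left(U,a \right)} = - \frac{\left(a + a \left(4 + 2 a\right)\right) \left(1 + a + \frac{5}{a}\right)}{5}$ ($W{\left(U,a \right)} = - \frac{\left(a + a \left(a + \left(a + 4\right)\right)\right) \left(\left(\frac{U}{U} + \frac{5}{a}\right) + a\right)}{5} = - \frac{\left(a + a \left(a + \left(4 + a\right)\right)\right) \left(\left(1 + \frac{5}{a}\right) + a\right)}{5} = - \frac{\left(a + a \left(4 + 2 a\right)\right) \left(1 + a + \frac{5}{a}\right)}{5}$)
$\left(-81 + W{\left(-9,8 \right)}\right) 65 = \left(-81 - \left(29 + \frac{448}{5} + \frac{1024}{5}\right)\right) 65 = \left(-81 - \frac{1617}{5}\right) 65 = \left(- \frac{2022}{5}\right) 65 = -26286$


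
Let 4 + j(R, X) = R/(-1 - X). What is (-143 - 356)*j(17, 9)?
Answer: 28443/10 ≈ 2844.3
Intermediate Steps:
j(R, X) = -4 + R/(-1 - X)
(-143 - 356)*j(17, 9) = (-143 - 356)*((-4 - 1*17 - 4*9)/(1 + 9)) = -499*(-4 - 17 - 36)/10 = -499*(-57)/10 = -499*(-57/10) = 28443/10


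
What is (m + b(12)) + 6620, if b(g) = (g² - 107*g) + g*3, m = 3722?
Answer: 9238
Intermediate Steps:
b(g) = g² - 104*g (b(g) = (g² - 107*g) + 3*g = g² - 104*g)
(m + b(12)) + 6620 = (3722 + 12*(-104 + 12)) + 6620 = (3722 + 12*(-92)) + 6620 = (3722 - 1104) + 6620 = 2618 + 6620 = 9238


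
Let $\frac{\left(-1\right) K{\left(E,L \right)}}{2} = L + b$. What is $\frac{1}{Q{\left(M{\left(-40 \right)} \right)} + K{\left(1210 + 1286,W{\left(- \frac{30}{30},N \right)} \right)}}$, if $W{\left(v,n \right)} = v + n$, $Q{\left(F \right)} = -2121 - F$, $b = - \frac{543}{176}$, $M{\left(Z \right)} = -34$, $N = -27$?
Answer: $- \frac{88}{178185} \approx -0.00049387$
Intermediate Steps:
$b = - \frac{543}{176}$ ($b = \left(-543\right) \frac{1}{176} = - \frac{543}{176} \approx -3.0852$)
$W{\left(v,n \right)} = n + v$
$K{\left(E,L \right)} = \frac{543}{88} - 2 L$ ($K{\left(E,L \right)} = - 2 \left(L - \frac{543}{176}\right) = - 2 \left(- \frac{543}{176} + L\right) = \frac{543}{88} - 2 L$)
$\frac{1}{Q{\left(M{\left(-40 \right)} \right)} + K{\left(1210 + 1286,W{\left(- \frac{30}{30},N \right)} \right)}} = \frac{1}{\left(-2121 - -34\right) - \left(- \frac{543}{88} + 2 \left(-27 - \frac{30}{30}\right)\right)} = \frac{1}{\left(-2121 + 34\right) - \left(- \frac{543}{88} + 2 \left(-27 - 1\right)\right)} = \frac{1}{-2087 - \left(- \frac{543}{88} + 2 \left(-27 - 1\right)\right)} = \frac{1}{-2087 + \left(\frac{543}{88} - -56\right)} = \frac{1}{-2087 + \left(\frac{543}{88} + 56\right)} = \frac{1}{-2087 + \frac{5471}{88}} = \frac{1}{- \frac{178185}{88}} = - \frac{88}{178185}$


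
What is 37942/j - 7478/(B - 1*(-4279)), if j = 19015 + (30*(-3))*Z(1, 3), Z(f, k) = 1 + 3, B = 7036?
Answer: 57962328/42216265 ≈ 1.3730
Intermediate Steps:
Z(f, k) = 4
j = 18655 (j = 19015 + (30*(-3))*4 = 19015 - 90*4 = 19015 - 360 = 18655)
37942/j - 7478/(B - 1*(-4279)) = 37942/18655 - 7478/(7036 - 1*(-4279)) = 37942*(1/18655) - 7478/(7036 + 4279) = 37942/18655 - 7478/11315 = 57962328/42216265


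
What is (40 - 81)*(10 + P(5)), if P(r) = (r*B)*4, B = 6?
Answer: -5330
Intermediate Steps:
P(r) = 24*r (P(r) = (r*6)*4 = (6*r)*4 = 24*r)
(40 - 81)*(10 + P(5)) = (40 - 81)*(10 + 24*5) = -41*(10 + 120) = -41*130 = -5330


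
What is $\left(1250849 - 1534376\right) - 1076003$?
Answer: $-1359530$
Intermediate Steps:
$\left(1250849 - 1534376\right) - 1076003 = -283527 - 1076003 = -1359530$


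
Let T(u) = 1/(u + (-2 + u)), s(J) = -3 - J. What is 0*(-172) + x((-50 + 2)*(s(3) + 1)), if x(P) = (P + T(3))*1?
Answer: 961/4 ≈ 240.25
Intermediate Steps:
T(u) = 1/(-2 + 2*u)
x(P) = ¼ + P (x(P) = (P + 1/(2*(-1 + 3)))*1 = (P + (½)/2)*1 = (P + (½)*(½))*1 = (P + ¼)*1 = (¼ + P)*1 = ¼ + P)
0*(-172) + x((-50 + 2)*(s(3) + 1)) = 0*(-172) + (¼ + (-50 + 2)*((-3 - 1*3) + 1)) = 0 + (¼ - 48*((-3 - 3) + 1)) = 0 + (¼ - 48*(-6 + 1)) = 0 + (¼ - 48*(-5)) = 0 + (¼ + 240) = 0 + 961/4 = 961/4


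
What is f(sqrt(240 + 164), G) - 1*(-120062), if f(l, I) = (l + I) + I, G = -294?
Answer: 119474 + 2*sqrt(101) ≈ 1.1949e+5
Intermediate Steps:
f(l, I) = l + 2*I (f(l, I) = (I + l) + I = l + 2*I)
f(sqrt(240 + 164), G) - 1*(-120062) = (sqrt(240 + 164) + 2*(-294)) - 1*(-120062) = (sqrt(404) - 588) + 120062 = (2*sqrt(101) - 588) + 120062 = (-588 + 2*sqrt(101)) + 120062 = 119474 + 2*sqrt(101)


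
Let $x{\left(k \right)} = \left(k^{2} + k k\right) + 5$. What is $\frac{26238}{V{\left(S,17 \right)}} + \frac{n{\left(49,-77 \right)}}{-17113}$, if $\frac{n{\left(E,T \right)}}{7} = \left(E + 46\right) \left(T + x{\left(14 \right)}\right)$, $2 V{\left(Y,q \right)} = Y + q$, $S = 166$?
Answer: $\frac{286359796}{1043893} \approx 274.32$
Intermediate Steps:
$x{\left(k \right)} = 5 + 2 k^{2}$ ($x{\left(k \right)} = \left(k^{2} + k^{2}\right) + 5 = 2 k^{2} + 5 = 5 + 2 k^{2}$)
$V{\left(Y,q \right)} = \frac{Y}{2} + \frac{q}{2}$ ($V{\left(Y,q \right)} = \frac{Y + q}{2} = \frac{Y}{2} + \frac{q}{2}$)
$n{\left(E,T \right)} = 7 \left(46 + E\right) \left(397 + T\right)$ ($n{\left(E,T \right)} = 7 \left(E + 46\right) \left(T + \left(5 + 2 \cdot 14^{2}\right)\right) = 7 \left(46 + E\right) \left(T + \left(5 + 2 \cdot 196\right)\right) = 7 \left(46 + E\right) \left(T + \left(5 + 392\right)\right) = 7 \left(46 + E\right) \left(T + 397\right) = 7 \left(46 + E\right) \left(397 + T\right)$)
$\frac{26238}{V{\left(S,17 \right)}} + \frac{n{\left(49,-77 \right)}}{-17113} = \frac{26238}{\frac{1}{2} \cdot 166 + \frac{1}{2} \cdot 17} + \frac{127834 + 322 \left(-77\right) + 2779 \cdot 49 + 7 \cdot 49 \left(-77\right)}{-17113} = \frac{26238}{83 + \frac{17}{2}} + \left(127834 - 24794 + 136171 - 26411\right) \left(- \frac{1}{17113}\right) = \frac{26238}{\frac{183}{2}} + 212800 \left(- \frac{1}{17113}\right) = 26238 \cdot \frac{2}{183} - \frac{212800}{17113} = \frac{17492}{61} - \frac{212800}{17113} = \frac{286359796}{1043893}$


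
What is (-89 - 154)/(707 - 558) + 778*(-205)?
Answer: -23764253/149 ≈ -1.5949e+5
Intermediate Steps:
(-89 - 154)/(707 - 558) + 778*(-205) = -243/149 - 159490 = -23764253/149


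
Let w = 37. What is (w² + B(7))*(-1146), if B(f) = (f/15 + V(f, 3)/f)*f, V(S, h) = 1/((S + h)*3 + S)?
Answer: -290939986/185 ≈ -1.5726e+6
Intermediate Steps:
V(S, h) = 1/(3*h + 4*S) (V(S, h) = 1/((3*S + 3*h) + S) = 1/(3*h + 4*S))
B(f) = f*(f/15 + 1/(f*(9 + 4*f))) (B(f) = (f/15 + 1/((3*3 + 4*f)*f))*f = (f*(1/15) + 1/((9 + 4*f)*f))*f = (f/15 + 1/(f*(9 + 4*f)))*f = f*(f/15 + 1/(f*(9 + 4*f))))
(w² + B(7))*(-1146) = (37² + (15 + 7²*(9 + 4*7))/(15*(9 + 4*7)))*(-1146) = (1369 + (15 + 49*(9 + 28))/(15*(9 + 28)))*(-1146) = (1369 + (1/15)*(15 + 49*37)/37)*(-1146) = (1369 + (1/15)*(1/37)*(15 + 1813))*(-1146) = (1369 + (1/15)*(1/37)*1828)*(-1146) = (1369 + 1828/555)*(-1146) = (761623/555)*(-1146) = -290939986/185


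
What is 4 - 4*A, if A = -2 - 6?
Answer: 36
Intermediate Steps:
A = -8
4 - 4*A = 4 - 4*(-8) = 4 + 32 = 36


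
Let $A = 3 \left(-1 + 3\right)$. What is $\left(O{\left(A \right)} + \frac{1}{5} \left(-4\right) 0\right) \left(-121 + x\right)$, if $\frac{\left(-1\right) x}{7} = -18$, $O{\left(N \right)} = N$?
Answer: $30$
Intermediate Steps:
$A = 6$ ($A = 3 \cdot 2 = 6$)
$x = 126$ ($x = \left(-7\right) \left(-18\right) = 126$)
$\left(O{\left(A \right)} + \frac{1}{5} \left(-4\right) 0\right) \left(-121 + x\right) = \left(6 + \frac{1}{5} \left(-4\right) 0\right) \left(-121 + 126\right) = \left(6 + \frac{1}{5} \left(-4\right) 0\right) 5 = \left(6 - 0\right) 5 = \left(6 + 0\right) 5 = 6 \cdot 5 = 30$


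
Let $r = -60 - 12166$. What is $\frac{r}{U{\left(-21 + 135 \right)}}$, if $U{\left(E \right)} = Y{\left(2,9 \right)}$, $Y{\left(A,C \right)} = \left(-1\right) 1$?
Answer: $12226$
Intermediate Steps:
$Y{\left(A,C \right)} = -1$
$U{\left(E \right)} = -1$
$r = -12226$ ($r = -60 - 12166 = -12226$)
$\frac{r}{U{\left(-21 + 135 \right)}} = - \frac{12226}{-1} = \left(-12226\right) \left(-1\right) = 12226$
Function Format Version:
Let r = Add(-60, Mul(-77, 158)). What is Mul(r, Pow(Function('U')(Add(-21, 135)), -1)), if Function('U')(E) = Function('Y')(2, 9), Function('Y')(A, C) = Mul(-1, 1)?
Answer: 12226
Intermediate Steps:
Function('Y')(A, C) = -1
Function('U')(E) = -1
r = -12226 (r = Add(-60, -12166) = -12226)
Mul(r, Pow(Function('U')(Add(-21, 135)), -1)) = Mul(-12226, Pow(-1, -1)) = Mul(-12226, -1) = 12226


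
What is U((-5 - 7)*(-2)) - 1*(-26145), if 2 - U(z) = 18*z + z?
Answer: 25691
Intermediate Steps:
U(z) = 2 - 19*z (U(z) = 2 - (18*z + z) = 2 - 19*z)
U((-5 - 7)*(-2)) - 1*(-26145) = (2 - 19*(-5 - 7)*(-2)) - 1*(-26145) = (2 - (-228)*(-2)) + 26145 = (2 - 19*24) + 26145 = (2 - 456) + 26145 = -454 + 26145 = 25691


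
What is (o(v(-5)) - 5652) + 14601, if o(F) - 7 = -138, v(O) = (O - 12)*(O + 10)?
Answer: 8818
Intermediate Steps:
v(O) = (-12 + O)*(10 + O)
o(F) = -131 (o(F) = 7 - 138 = -131)
(o(v(-5)) - 5652) + 14601 = (-131 - 5652) + 14601 = -5783 + 14601 = 8818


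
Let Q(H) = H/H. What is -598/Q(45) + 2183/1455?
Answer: -867907/1455 ≈ -596.50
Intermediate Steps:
Q(H) = 1
-598/Q(45) + 2183/1455 = -598/1 + 2183/1455 = -598*1 + 2183*(1/1455) = -598 + 2183/1455 = -867907/1455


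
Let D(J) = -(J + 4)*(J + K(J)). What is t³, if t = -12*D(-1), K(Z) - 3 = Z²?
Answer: 1259712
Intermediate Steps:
K(Z) = 3 + Z²
D(J) = -(4 + J)*(3 + J + J²) (D(J) = -(J + 4)*(J + (3 + J²)) = -(4 + J)*(3 + J + J²))
t = 108 (t = -12*(-12 - 1*(-1)³ - 7*(-1) - 5*(-1)²) = -12*(-12 - 1*(-1) + 7 - 5*1) = -12*(-12 + 1 + 7 - 5) = -12*(-9) = 108)
t³ = 108³ = 1259712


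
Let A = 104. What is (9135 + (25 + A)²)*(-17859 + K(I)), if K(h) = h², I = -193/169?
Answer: -13146627362400/28561 ≈ -4.6030e+8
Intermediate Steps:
I = -193/169 (I = -193*1/169 = -193/169 ≈ -1.1420)
(9135 + (25 + A)²)*(-17859 + K(I)) = (9135 + (25 + 104)²)*(-17859 + (-193/169)²) = (9135 + 129²)*(-17859 + 37249/28561) = (9135 + 16641)*(-510033650/28561) = 25776*(-510033650/28561) = -13146627362400/28561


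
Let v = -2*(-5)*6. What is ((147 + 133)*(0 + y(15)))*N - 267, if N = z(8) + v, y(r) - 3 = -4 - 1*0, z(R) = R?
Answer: -19307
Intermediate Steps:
v = 60 (v = 10*6 = 60)
y(r) = -1 (y(r) = 3 + (-4 - 1*0) = 3 + (-4 + 0) = 3 - 4 = -1)
N = 68 (N = 8 + 60 = 68)
((147 + 133)*(0 + y(15)))*N - 267 = ((147 + 133)*(0 - 1))*68 - 267 = (280*(-1))*68 - 267 = -280*68 - 267 = -19040 - 267 = -19307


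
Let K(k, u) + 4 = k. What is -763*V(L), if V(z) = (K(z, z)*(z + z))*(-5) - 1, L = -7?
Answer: 588273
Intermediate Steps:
K(k, u) = -4 + k
V(z) = -1 - 10*z*(-4 + z) (V(z) = ((-4 + z)*(z + z))*(-5) - 1 = ((-4 + z)*(2*z))*(-5) - 1 = (2*z*(-4 + z))*(-5) - 1 = -10*z*(-4 + z) - 1 = -1 - 10*z*(-4 + z))
-763*V(L) = -763*(-1 - 10*(-7)*(-4 - 7)) = -763*(-1 - 10*(-7)*(-11)) = -763*(-1 - 770) = -763*(-771) = 588273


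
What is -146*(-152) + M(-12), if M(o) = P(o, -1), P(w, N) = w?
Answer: 22180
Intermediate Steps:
M(o) = o
-146*(-152) + M(-12) = -146*(-152) - 12 = 22192 - 12 = 22180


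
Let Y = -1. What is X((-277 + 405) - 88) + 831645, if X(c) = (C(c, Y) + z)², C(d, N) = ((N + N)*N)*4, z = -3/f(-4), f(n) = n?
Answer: 13307545/16 ≈ 8.3172e+5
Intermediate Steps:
z = ¾ (z = -3/(-4) = -3*(-¼) = ¾ ≈ 0.75000)
C(d, N) = 8*N² (C(d, N) = ((2*N)*N)*4 = (2*N²)*4 = 8*N²)
X(c) = 1225/16 (X(c) = (8*(-1)² + ¾)² = (8*1 + ¾)² = (8 + ¾)² = (35/4)² = 1225/16)
X((-277 + 405) - 88) + 831645 = 1225/16 + 831645 = 13307545/16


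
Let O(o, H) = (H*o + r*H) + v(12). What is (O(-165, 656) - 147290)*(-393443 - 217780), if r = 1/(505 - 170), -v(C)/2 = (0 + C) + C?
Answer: 52331674922202/335 ≈ 1.5621e+11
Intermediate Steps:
v(C) = -4*C (v(C) = -2*((0 + C) + C) = -2*(C + C) = -4*C)
r = 1/335 ≈ 0.0029851
O(o, H) = -48 + H/335 + H*o (O(o, H) = (H*o + H/335) - 4*12 = (H/335 + H*o) - 48 = -48 + H/335 + H*o)
(O(-165, 656) - 147290)*(-393443 - 217780) = ((-48 + (1/335)*656 + 656*(-165)) - 147290)*(-393443 - 217780) = ((-48 + 656/335 - 108240) - 147290)*(-611223) = (-36275824/335 - 147290)*(-611223) = -85617974/335*(-611223) = 52331674922202/335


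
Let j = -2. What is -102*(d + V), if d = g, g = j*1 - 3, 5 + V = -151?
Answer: 16422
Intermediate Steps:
V = -156 (V = -5 - 151 = -156)
g = -5 (g = -2*1 - 3 = -2 - 3 = -5)
d = -5
-102*(d + V) = -102*(-5 - 156) = -102*(-161) = 16422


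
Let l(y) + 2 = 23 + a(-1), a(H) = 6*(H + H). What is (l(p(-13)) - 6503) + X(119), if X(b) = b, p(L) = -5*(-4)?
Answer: -6375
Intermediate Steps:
p(L) = 20
a(H) = 12*H (a(H) = 6*(2*H) = 12*H)
l(y) = 9 (l(y) = -2 + (23 + 12*(-1)) = -2 + (23 - 12) = -2 + 11 = 9)
(l(p(-13)) - 6503) + X(119) = (9 - 6503) + 119 = -6494 + 119 = -6375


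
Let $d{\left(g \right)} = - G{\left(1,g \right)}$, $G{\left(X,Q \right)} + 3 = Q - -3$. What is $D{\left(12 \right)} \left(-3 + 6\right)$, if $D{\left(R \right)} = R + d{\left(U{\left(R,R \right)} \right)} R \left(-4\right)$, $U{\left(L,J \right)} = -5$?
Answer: $-684$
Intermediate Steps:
$G{\left(X,Q \right)} = Q$ ($G{\left(X,Q \right)} = -3 + \left(Q - -3\right) = -3 + \left(Q + 3\right) = -3 + \left(3 + Q\right) = Q$)
$d{\left(g \right)} = - g$
$D{\left(R \right)} = - 19 R$ ($D{\left(R \right)} = R + \left(-1\right) \left(-5\right) R \left(-4\right) = R + 5 R \left(-4\right) = R - 20 R = - 19 R$)
$D{\left(12 \right)} \left(-3 + 6\right) = \left(-19\right) 12 \left(-3 + 6\right) = \left(-228\right) 3 = -684$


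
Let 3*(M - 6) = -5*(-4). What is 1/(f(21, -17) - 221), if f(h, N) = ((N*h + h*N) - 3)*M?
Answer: -1/9303 ≈ -0.00010749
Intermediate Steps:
M = 38/3 (M = 6 + (-5*(-4))/3 = 6 + (⅓)*20 = 6 + 20/3 = 38/3 ≈ 12.667)
f(h, N) = -38 + 76*N*h/3 (f(h, N) = ((N*h + h*N) - 3)*(38/3) = ((N*h + N*h) - 3)*(38/3) = (2*N*h - 3)*(38/3) = (-3 + 2*N*h)*(38/3) = -38 + 76*N*h/3)
1/(f(21, -17) - 221) = 1/((-38 + (76/3)*(-17)*21) - 221) = 1/((-38 - 9044) - 221) = 1/(-9082 - 221) = 1/(-9303) = -1/9303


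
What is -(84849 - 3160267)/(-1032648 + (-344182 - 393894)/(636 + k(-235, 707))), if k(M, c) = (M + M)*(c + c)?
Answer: -510476332148/171404926409 ≈ -2.9782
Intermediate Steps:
k(M, c) = 4*M*c (k(M, c) = (2*M)*(2*c) = 4*M*c)
-(84849 - 3160267)/(-1032648 + (-344182 - 393894)/(636 + k(-235, 707))) = -(84849 - 3160267)/(-1032648 + (-344182 - 393894)/(636 + 4*(-235)*707)) = -(-3075418)/(-1032648 - 738076/(636 - 664580)) = -(-3075418)/(-1032648 - 738076/(-663944)) = -(-3075418)/(-1032648 - 738076*(-1/663944)) = -(-3075418)/(-1032648 + 184519/165986) = -(-3075418)/(-171404926409/165986) = -(-3075418)*(-165986)/171404926409 = -1*510476332148/171404926409 = -510476332148/171404926409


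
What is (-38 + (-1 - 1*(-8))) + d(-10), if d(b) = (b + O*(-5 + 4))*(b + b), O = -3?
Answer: 109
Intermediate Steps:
d(b) = 2*b*(3 + b) (d(b) = (b - 3*(-5 + 4))*(b + b) = (b - 3*(-1))*(2*b) = (b + 3)*(2*b) = (3 + b)*(2*b) = 2*b*(3 + b))
(-38 + (-1 - 1*(-8))) + d(-10) = (-38 + (-1 - 1*(-8))) + 2*(-10)*(3 - 10) = (-38 + (-1 + 8)) + 2*(-10)*(-7) = (-38 + 7) + 140 = -31 + 140 = 109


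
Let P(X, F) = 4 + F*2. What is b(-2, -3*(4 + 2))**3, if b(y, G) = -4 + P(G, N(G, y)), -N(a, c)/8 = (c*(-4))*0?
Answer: 0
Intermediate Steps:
N(a, c) = 0 (N(a, c) = -8*c*(-4)*0 = -8*(-4*c)*0 = -8*0 = 0)
P(X, F) = 4 + 2*F
b(y, G) = 0 (b(y, G) = -4 + (4 + 2*0) = -4 + (4 + 0) = -4 + 4 = 0)
b(-2, -3*(4 + 2))**3 = 0**3 = 0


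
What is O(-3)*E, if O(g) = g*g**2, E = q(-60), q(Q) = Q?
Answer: 1620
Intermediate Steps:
E = -60
O(g) = g**3
O(-3)*E = (-3)**3*(-60) = -27*(-60) = 1620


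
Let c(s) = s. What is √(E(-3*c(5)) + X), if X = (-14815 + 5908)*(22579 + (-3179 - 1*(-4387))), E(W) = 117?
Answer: 6*I*√5885297 ≈ 14556.0*I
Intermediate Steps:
X = -211870809 (X = -8907*(22579 + (-3179 + 4387)) = -8907*(22579 + 1208) = -8907*23787 = -211870809)
√(E(-3*c(5)) + X) = √(117 - 211870809) = √(-211870692) = 6*I*√5885297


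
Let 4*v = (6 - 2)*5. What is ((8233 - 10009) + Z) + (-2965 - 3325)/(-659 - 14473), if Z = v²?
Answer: -13244921/7566 ≈ -1750.6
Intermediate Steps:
v = 5 (v = ((6 - 2)*5)/4 = (4*5)/4 = (¼)*20 = 5)
Z = 25 (Z = 5² = 25)
((8233 - 10009) + Z) + (-2965 - 3325)/(-659 - 14473) = ((8233 - 10009) + 25) + (-2965 - 3325)/(-659 - 14473) = (-1776 + 25) - 6290/(-15132) = -1751 - 6290*(-1/15132) = -1751 + 3145/7566 = -13244921/7566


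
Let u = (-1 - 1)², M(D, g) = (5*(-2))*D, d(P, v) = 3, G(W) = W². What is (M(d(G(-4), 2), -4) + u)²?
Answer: 676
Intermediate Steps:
M(D, g) = -10*D
u = 4 (u = (-2)² = 4)
(M(d(G(-4), 2), -4) + u)² = (-10*3 + 4)² = (-30 + 4)² = (-26)² = 676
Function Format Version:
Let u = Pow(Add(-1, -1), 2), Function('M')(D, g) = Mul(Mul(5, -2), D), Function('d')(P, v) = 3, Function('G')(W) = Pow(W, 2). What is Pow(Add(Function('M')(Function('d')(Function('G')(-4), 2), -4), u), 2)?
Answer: 676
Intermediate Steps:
Function('M')(D, g) = Mul(-10, D)
u = 4 (u = Pow(-2, 2) = 4)
Pow(Add(Function('M')(Function('d')(Function('G')(-4), 2), -4), u), 2) = Pow(Add(Mul(-10, 3), 4), 2) = Pow(Add(-30, 4), 2) = Pow(-26, 2) = 676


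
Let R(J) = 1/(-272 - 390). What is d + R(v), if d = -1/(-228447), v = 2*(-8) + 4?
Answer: -227785/151231914 ≈ -0.0015062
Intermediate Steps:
v = -12 (v = -16 + 4 = -12)
R(J) = -1/662 (R(J) = 1/(-662) = -1/662)
d = 1/228447 (d = -1*(-1/228447) = 1/228447 ≈ 4.3774e-6)
d + R(v) = 1/228447 - 1/662 = -227785/151231914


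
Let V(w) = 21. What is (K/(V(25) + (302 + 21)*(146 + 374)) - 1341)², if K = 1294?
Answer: 50742620389545529/28217616361 ≈ 1.7983e+6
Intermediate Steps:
(K/(V(25) + (302 + 21)*(146 + 374)) - 1341)² = (1294/(21 + (302 + 21)*(146 + 374)) - 1341)² = (1294/(21 + 323*520) - 1341)² = (1294/(21 + 167960) - 1341)² = (1294/167981 - 1341)² = (-225261227/167981)² = 50742620389545529/28217616361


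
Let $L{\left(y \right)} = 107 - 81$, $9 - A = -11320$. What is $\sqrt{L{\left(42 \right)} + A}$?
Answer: $\sqrt{11355} \approx 106.56$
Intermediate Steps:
$A = 11329$ ($A = 9 - -11320 = 9 + 11320 = 11329$)
$L{\left(y \right)} = 26$ ($L{\left(y \right)} = 107 - 81 = 26$)
$\sqrt{L{\left(42 \right)} + A} = \sqrt{26 + 11329} = \sqrt{11355}$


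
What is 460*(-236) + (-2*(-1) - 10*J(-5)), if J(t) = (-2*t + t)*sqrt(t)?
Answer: -108558 - 50*I*sqrt(5) ≈ -1.0856e+5 - 111.8*I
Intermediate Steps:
J(t) = -t**(3/2) (J(t) = (-t)*sqrt(t) = -t**(3/2))
460*(-236) + (-2*(-1) - 10*J(-5)) = 460*(-236) + (-2*(-1) - (-10)*(-5)**(3/2)) = -108560 + (2 - (-10)*(-5*I*sqrt(5))) = -108560 + (2 - 50*I*sqrt(5)) = -108558 - 50*I*sqrt(5)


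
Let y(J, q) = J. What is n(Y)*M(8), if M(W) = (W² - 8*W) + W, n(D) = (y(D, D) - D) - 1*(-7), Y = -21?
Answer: 56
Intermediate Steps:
n(D) = 7 (n(D) = (D - D) - 1*(-7) = 0 + 7 = 7)
M(W) = W² - 7*W
n(Y)*M(8) = 7*(8*(-7 + 8)) = 7*(8*1) = 7*8 = 56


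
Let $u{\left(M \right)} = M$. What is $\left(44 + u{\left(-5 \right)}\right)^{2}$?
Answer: $1521$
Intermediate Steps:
$\left(44 + u{\left(-5 \right)}\right)^{2} = \left(44 - 5\right)^{2} = 39^{2} = 1521$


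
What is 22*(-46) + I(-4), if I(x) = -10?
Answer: -1022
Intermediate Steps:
22*(-46) + I(-4) = 22*(-46) - 10 = -1012 - 10 = -1022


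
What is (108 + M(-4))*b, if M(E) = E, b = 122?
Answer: 12688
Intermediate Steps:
(108 + M(-4))*b = (108 - 4)*122 = 104*122 = 12688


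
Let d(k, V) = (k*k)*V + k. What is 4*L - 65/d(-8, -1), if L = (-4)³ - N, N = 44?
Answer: -31039/72 ≈ -431.10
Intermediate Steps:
d(k, V) = k + V*k² (d(k, V) = k²*V + k = V*k² + k = k + V*k²)
L = -108 (L = (-4)³ - 1*44 = -64 - 44 = -108)
4*L - 65/d(-8, -1) = 4*(-108) - 65*(-1/(8*(1 - 1*(-8)))) = -432 - 65*(-1/(8*(1 + 8))) = -432 - 65/((-8*9)) = -432 - 65/(-72) = -432 - 65*(-1/72) = -432 + 65/72 = -31039/72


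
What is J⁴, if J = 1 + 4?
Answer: 625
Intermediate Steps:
J = 5
J⁴ = 5⁴ = 625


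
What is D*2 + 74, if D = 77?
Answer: 228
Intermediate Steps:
D*2 + 74 = 77*2 + 74 = 154 + 74 = 228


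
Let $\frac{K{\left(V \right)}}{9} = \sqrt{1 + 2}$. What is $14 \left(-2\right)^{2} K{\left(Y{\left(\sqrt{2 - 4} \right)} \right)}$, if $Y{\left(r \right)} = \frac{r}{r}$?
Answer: $504 \sqrt{3} \approx 872.95$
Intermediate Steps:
$Y{\left(r \right)} = 1$
$K{\left(V \right)} = 9 \sqrt{3}$ ($K{\left(V \right)} = 9 \sqrt{1 + 2} = 9 \sqrt{3}$)
$14 \left(-2\right)^{2} K{\left(Y{\left(\sqrt{2 - 4} \right)} \right)} = 14 \left(-2\right)^{2} \cdot 9 \sqrt{3} = 14 \cdot 4 \cdot 9 \sqrt{3} = 56 \cdot 9 \sqrt{3} = 504 \sqrt{3}$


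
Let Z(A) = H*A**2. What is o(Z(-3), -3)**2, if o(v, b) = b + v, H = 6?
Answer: 2601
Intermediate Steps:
Z(A) = 6*A**2
o(Z(-3), -3)**2 = (-3 + 6*(-3)**2)**2 = (-3 + 6*9)**2 = (-3 + 54)**2 = 51**2 = 2601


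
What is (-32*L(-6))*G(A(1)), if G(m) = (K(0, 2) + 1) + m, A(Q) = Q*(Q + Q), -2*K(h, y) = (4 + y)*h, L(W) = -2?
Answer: 192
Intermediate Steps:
K(h, y) = -h*(4 + y)/2 (K(h, y) = -(4 + y)*h/2 = -h*(4 + y)/2)
A(Q) = 2*Q² (A(Q) = Q*(2*Q) = 2*Q²)
G(m) = 1 + m (G(m) = (-½*0*(4 + 2) + 1) + m = (-½*0*6 + 1) + m = (0 + 1) + m = 1 + m)
(-32*L(-6))*G(A(1)) = (-32*(-2))*(1 + 2*1²) = 64*(1 + 2*1) = 64*(1 + 2) = 64*3 = 192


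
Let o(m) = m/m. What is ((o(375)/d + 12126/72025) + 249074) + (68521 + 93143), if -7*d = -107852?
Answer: 74200712675789/180652100 ≈ 4.1074e+5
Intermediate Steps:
d = 107852/7 (d = -⅐*(-107852) = 107852/7 ≈ 15407.)
o(m) = 1
((o(375)/d + 12126/72025) + 249074) + (68521 + 93143) = ((1/(107852/7) + 12126/72025) + 249074) + (68521 + 93143) = ((1*(7/107852) + 12126*(1/72025)) + 249074) + 161664 = ((7/107852 + 282/1675) + 249074) + 161664 = (30425989/180652100 + 249074) + 161664 = 44995771581389/180652100 + 161664 = 74200712675789/180652100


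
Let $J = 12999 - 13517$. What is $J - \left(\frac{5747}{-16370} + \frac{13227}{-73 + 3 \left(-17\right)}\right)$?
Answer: $- \frac{417119611}{1014940} \approx -410.98$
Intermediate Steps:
$J = -518$
$J - \left(\frac{5747}{-16370} + \frac{13227}{-73 + 3 \left(-17\right)}\right) = -518 - \left(\frac{5747}{-16370} + \frac{13227}{-73 + 3 \left(-17\right)}\right) = -518 - \left(5747 \left(- \frac{1}{16370}\right) + \frac{13227}{-73 - 51}\right) = -518 - \left(- \frac{5747}{16370} + \frac{13227}{-124}\right) = -518 - \left(- \frac{5747}{16370} + 13227 \left(- \frac{1}{124}\right)\right) = -518 - \left(- \frac{5747}{16370} - \frac{13227}{124}\right) = -518 - - \frac{108619309}{1014940} = -518 + \frac{108619309}{1014940} = - \frac{417119611}{1014940}$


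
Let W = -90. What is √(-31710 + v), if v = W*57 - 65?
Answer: 11*I*√305 ≈ 192.11*I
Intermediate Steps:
v = -5195 (v = -90*57 - 65 = -5130 - 65 = -5195)
√(-31710 + v) = √(-31710 - 5195) = √(-36905) = 11*I*√305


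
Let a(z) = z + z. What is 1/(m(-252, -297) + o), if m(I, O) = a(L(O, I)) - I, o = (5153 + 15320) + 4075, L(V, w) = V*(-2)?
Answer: 1/25988 ≈ 3.8479e-5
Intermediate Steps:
L(V, w) = -2*V
o = 24548 (o = 20473 + 4075 = 24548)
a(z) = 2*z
m(I, O) = -I - 4*O (m(I, O) = 2*(-2*O) - I = -4*O - I = -I - 4*O)
1/(m(-252, -297) + o) = 1/((-1*(-252) - 4*(-297)) + 24548) = 1/((252 + 1188) + 24548) = 1/(1440 + 24548) = 1/25988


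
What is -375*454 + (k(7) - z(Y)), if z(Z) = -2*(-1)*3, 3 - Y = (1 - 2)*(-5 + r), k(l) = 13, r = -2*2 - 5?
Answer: -170243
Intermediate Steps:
r = -9 (r = -4 - 5 = -9)
Y = -11 (Y = 3 - (1 - 2)*(-5 - 9) = 3 - (-1)*(-14) = 3 - 1*14 = 3 - 14 = -11)
z(Z) = 6 (z(Z) = 2*3 = 6)
-375*454 + (k(7) - z(Y)) = -375*454 + (13 - 1*6) = -170250 + (13 - 6) = -170250 + 7 = -170243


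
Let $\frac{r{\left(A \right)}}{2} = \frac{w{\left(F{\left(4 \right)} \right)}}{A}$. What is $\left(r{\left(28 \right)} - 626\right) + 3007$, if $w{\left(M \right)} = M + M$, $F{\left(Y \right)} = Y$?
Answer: $\frac{16671}{7} \approx 2381.6$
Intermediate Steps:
$w{\left(M \right)} = 2 M$
$r{\left(A \right)} = \frac{16}{A}$ ($r{\left(A \right)} = 2 \frac{2 \cdot 4}{A} = 2 \frac{8}{A} = \frac{16}{A}$)
$\left(r{\left(28 \right)} - 626\right) + 3007 = \left(\frac{16}{28} - 626\right) + 3007 = \left(16 \cdot \frac{1}{28} - 626\right) + 3007 = \left(\frac{4}{7} - 626\right) + 3007 = - \frac{4378}{7} + 3007 = \frac{16671}{7}$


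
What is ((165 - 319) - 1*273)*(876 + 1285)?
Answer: -922747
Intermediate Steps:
((165 - 319) - 1*273)*(876 + 1285) = (-154 - 273)*2161 = -427*2161 = -922747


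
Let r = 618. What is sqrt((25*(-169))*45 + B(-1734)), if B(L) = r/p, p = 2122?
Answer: 2*I*sqrt(53506844319)/1061 ≈ 436.03*I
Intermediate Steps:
B(L) = 309/1061 (B(L) = 618/2122 = 618*(1/2122) = 309/1061)
sqrt((25*(-169))*45 + B(-1734)) = sqrt((25*(-169))*45 + 309/1061) = sqrt(-4225*45 + 309/1061) = sqrt(-190125 + 309/1061) = sqrt(-201722316/1061) = 2*I*sqrt(53506844319)/1061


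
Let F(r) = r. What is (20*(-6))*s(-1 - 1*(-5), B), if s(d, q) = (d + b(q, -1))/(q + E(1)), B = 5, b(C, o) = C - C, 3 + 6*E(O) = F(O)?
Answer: -720/7 ≈ -102.86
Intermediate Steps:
E(O) = -½ + O/6
b(C, o) = 0
s(d, q) = d/(-⅓ + q) (s(d, q) = (d + 0)/(q + (-½ + (⅙)*1)) = d/(q + (-½ + ⅙)) = d/(q - ⅓) = d/(-⅓ + q))
(20*(-6))*s(-1 - 1*(-5), B) = (20*(-6))*(3*(-1 - 1*(-5))/(-1 + 3*5)) = -360*(-1 + 5)/(-1 + 15) = -360*4/14 = -120*6/7 = -720/7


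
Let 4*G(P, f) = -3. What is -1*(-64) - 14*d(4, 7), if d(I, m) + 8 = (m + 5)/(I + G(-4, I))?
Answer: 1616/13 ≈ 124.31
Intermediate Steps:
G(P, f) = -¾ (G(P, f) = (¼)*(-3) = -¾)
d(I, m) = -8 + (5 + m)/(-¾ + I) (d(I, m) = -8 + (m + 5)/(I - ¾) = -8 + (5 + m)/(-¾ + I))
-1*(-64) - 14*d(4, 7) = -1*(-64) - 56*(11 + 7 - 8*4)/(-3 + 4*4) = 64 - 56*(11 + 7 - 32)/(-3 + 16) = 64 - 56*(-14)/13 = 64 - 14*(-56/13) = 64 + 784/13 = 1616/13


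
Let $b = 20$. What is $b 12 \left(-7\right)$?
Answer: $-1680$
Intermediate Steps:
$b 12 \left(-7\right) = 20 \cdot 12 \left(-7\right) = 240 \left(-7\right) = -1680$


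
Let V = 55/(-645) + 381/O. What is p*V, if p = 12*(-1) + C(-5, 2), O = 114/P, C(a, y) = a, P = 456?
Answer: -3341945/129 ≈ -25907.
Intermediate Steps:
O = 1/4 (O = 114/456 = 114*(1/456) = 1/4 ≈ 0.25000)
p = -17 (p = 12*(-1) - 5 = -12 - 5 = -17)
V = 196585/129 (V = 55/(-645) + 381/(1/4) = 55*(-1/645) + 381*4 = -11/129 + 1524 = 196585/129 ≈ 1523.9)
p*V = -17*196585/129 = -3341945/129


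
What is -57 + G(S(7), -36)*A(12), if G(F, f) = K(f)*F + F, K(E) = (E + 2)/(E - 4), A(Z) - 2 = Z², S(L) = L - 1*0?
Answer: 18337/10 ≈ 1833.7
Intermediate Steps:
S(L) = L (S(L) = L + 0 = L)
A(Z) = 2 + Z²
K(E) = (2 + E)/(-4 + E)
G(F, f) = F + F*(2 + f)/(-4 + f) (G(F, f) = ((2 + f)/(-4 + f))*F + F = F*(2 + f)/(-4 + f) + F = F + F*(2 + f)/(-4 + f))
-57 + G(S(7), -36)*A(12) = -57 + (2*7*(-1 - 36)/(-4 - 36))*(2 + 12²) = -57 + (2*7*(-37)/(-40))*(2 + 144) = -57 + (2*7*(-1/40)*(-37))*146 = -57 + (259/20)*146 = -57 + 18907/10 = 18337/10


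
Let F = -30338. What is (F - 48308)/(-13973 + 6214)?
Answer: 78646/7759 ≈ 10.136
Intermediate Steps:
(F - 48308)/(-13973 + 6214) = (-30338 - 48308)/(-13973 + 6214) = -78646/(-7759) = -78646*(-1/7759) = 78646/7759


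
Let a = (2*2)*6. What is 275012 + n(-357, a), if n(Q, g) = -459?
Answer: 274553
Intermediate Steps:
a = 24 (a = 4*6 = 24)
275012 + n(-357, a) = 275012 - 459 = 274553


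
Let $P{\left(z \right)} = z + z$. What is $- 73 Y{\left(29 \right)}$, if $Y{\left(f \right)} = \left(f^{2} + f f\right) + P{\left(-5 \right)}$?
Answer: $-122056$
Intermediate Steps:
$P{\left(z \right)} = 2 z$
$Y{\left(f \right)} = -10 + 2 f^{2}$ ($Y{\left(f \right)} = \left(f^{2} + f f\right) + 2 \left(-5\right) = \left(f^{2} + f^{2}\right) - 10 = 2 f^{2} - 10 = -10 + 2 f^{2}$)
$- 73 Y{\left(29 \right)} = - 73 \left(-10 + 2 \cdot 29^{2}\right) = - 73 \left(-10 + 2 \cdot 841\right) = - 73 \left(-10 + 1682\right) = \left(-73\right) 1672 = -122056$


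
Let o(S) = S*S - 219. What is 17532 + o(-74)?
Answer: 22789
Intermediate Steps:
o(S) = -219 + S**2 (o(S) = S**2 - 219 = -219 + S**2)
17532 + o(-74) = 17532 + (-219 + (-74)**2) = 17532 + (-219 + 5476) = 17532 + 5257 = 22789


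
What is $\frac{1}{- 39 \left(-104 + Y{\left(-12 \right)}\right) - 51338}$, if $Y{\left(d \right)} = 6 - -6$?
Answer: $- \frac{1}{47750} \approx -2.0942 \cdot 10^{-5}$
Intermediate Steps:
$Y{\left(d \right)} = 12$ ($Y{\left(d \right)} = 6 + 6 = 12$)
$\frac{1}{- 39 \left(-104 + Y{\left(-12 \right)}\right) - 51338} = \frac{1}{- 39 \left(-104 + 12\right) - 51338} = \frac{1}{\left(-39\right) \left(-92\right) - 51338} = \frac{1}{3588 - 51338} = \frac{1}{-47750} = - \frac{1}{47750}$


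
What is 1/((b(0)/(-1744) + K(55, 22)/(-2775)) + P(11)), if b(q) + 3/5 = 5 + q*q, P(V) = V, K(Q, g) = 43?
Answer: 2419800/26574199 ≈ 0.091058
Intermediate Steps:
b(q) = 22/5 + q**2 (b(q) = -3/5 + (5 + q*q) = -3/5 + (5 + q**2) = 22/5 + q**2)
1/((b(0)/(-1744) + K(55, 22)/(-2775)) + P(11)) = 1/(((22/5 + 0**2)/(-1744) + 43/(-2775)) + 11) = 1/(((22/5 + 0)*(-1/1744) + 43*(-1/2775)) + 11) = 1/(((22/5)*(-1/1744) - 43/2775) + 11) = 1/((-11/4360 - 43/2775) + 11) = 1/(-43601/2419800 + 11) = 1/(26574199/2419800) = 2419800/26574199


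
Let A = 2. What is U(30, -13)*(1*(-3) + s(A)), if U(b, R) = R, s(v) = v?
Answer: 13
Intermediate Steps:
U(30, -13)*(1*(-3) + s(A)) = -13*(1*(-3) + 2) = -13*(-3 + 2) = -13*(-1) = 13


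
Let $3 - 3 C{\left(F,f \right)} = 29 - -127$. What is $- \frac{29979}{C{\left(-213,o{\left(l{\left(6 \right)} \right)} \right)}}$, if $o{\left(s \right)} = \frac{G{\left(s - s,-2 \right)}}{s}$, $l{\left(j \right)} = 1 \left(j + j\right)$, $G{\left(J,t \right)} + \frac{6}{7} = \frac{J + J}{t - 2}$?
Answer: $\frac{9993}{17} \approx 587.82$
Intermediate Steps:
$G{\left(J,t \right)} = - \frac{6}{7} + \frac{2 J}{-2 + t}$ ($G{\left(J,t \right)} = - \frac{6}{7} + \frac{J + J}{t - 2} = - \frac{6}{7} + \frac{2 J}{-2 + t}$)
$l{\left(j \right)} = 2 j$ ($l{\left(j \right)} = 1 \cdot 2 j = 2 j$)
$o{\left(s \right)} = - \frac{6}{7 s}$ ($o{\left(s \right)} = \frac{\frac{2}{7} \frac{1}{-2 - 2} \left(6 - -6 + 7 \left(s - s\right)\right)}{s} = \frac{\frac{2}{7} \frac{1}{-4} \left(6 + 6 + 7 \cdot 0\right)}{s} = \frac{\frac{2}{7} \left(- \frac{1}{4}\right) \left(6 + 6 + 0\right)}{s} = \frac{\frac{2}{7} \left(- \frac{1}{4}\right) 12}{s} = - \frac{6}{7 s}$)
$C{\left(F,f \right)} = -51$ ($C{\left(F,f \right)} = 1 - \frac{29 - -127}{3} = 1 - \frac{29 + 127}{3} = 1 - 52 = -51$)
$- \frac{29979}{C{\left(-213,o{\left(l{\left(6 \right)} \right)} \right)}} = - \frac{29979}{-51} = \left(-29979\right) \left(- \frac{1}{51}\right) = \frac{9993}{17}$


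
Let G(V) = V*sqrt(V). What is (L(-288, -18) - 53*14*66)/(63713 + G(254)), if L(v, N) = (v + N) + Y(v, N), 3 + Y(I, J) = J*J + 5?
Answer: -3118878776/4042959305 + 12433808*sqrt(254)/4042959305 ≈ -0.72242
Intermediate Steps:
Y(I, J) = 2 + J**2 (Y(I, J) = -3 + (J*J + 5) = -3 + (J**2 + 5) = -3 + (5 + J**2) = 2 + J**2)
G(V) = V**(3/2)
L(v, N) = 2 + N + v + N**2 (L(v, N) = (v + N) + (2 + N**2) = (N + v) + (2 + N**2) = 2 + N + v + N**2)
(L(-288, -18) - 53*14*66)/(63713 + G(254)) = ((2 - 18 - 288 + (-18)**2) - 53*14*66)/(63713 + 254**(3/2)) = ((2 - 18 - 288 + 324) - 742*66)/(63713 + 254*sqrt(254)) = (20 - 48972)/(63713 + 254*sqrt(254)) = -48952/(63713 + 254*sqrt(254))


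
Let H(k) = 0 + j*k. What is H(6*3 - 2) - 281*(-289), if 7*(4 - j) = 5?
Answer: 568831/7 ≈ 81262.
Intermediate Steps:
j = 23/7 (j = 4 - ⅐*5 = 4 - 5/7 = 23/7 ≈ 3.2857)
H(k) = 23*k/7 (H(k) = 0 + 23*k/7 = 23*k/7)
H(6*3 - 2) - 281*(-289) = 23*(6*3 - 2)/7 - 281*(-289) = 23*(18 - 2)/7 + 81209 = (23/7)*16 + 81209 = 368/7 + 81209 = 568831/7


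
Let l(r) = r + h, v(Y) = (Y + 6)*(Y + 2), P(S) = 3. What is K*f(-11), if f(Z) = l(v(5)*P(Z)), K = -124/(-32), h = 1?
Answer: 899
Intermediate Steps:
v(Y) = (2 + Y)*(6 + Y) (v(Y) = (6 + Y)*(2 + Y) = (2 + Y)*(6 + Y))
K = 31/8 (K = -124*(-1/32) = 31/8 ≈ 3.8750)
l(r) = 1 + r (l(r) = r + 1 = 1 + r)
f(Z) = 232 (f(Z) = 1 + (12 + 5**2 + 8*5)*3 = 1 + (12 + 25 + 40)*3 = 1 + 77*3 = 1 + 231 = 232)
K*f(-11) = (31/8)*232 = 899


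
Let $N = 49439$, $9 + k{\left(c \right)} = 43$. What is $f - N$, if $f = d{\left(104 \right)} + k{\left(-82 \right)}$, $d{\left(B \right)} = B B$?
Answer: $-38589$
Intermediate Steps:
$k{\left(c \right)} = 34$ ($k{\left(c \right)} = -9 + 43 = 34$)
$d{\left(B \right)} = B^{2}$
$f = 10850$ ($f = 104^{2} + 34 = 10816 + 34 = 10850$)
$f - N = 10850 - 49439 = -38589$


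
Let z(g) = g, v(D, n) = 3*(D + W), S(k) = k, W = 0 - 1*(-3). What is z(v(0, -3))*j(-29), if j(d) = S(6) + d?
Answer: -207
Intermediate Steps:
W = 3 (W = 0 + 3 = 3)
v(D, n) = 9 + 3*D (v(D, n) = 3*(D + 3) = 3*(3 + D) = 9 + 3*D)
j(d) = 6 + d
z(v(0, -3))*j(-29) = (9 + 3*0)*(6 - 29) = (9 + 0)*(-23) = 9*(-23) = -207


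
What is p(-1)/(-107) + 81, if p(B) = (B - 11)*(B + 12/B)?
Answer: 8511/107 ≈ 79.542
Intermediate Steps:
p(B) = (-11 + B)*(B + 12/B)
p(-1)/(-107) + 81 = (12 + (-1)² - 132/(-1) - 11*(-1))/(-107) + 81 = (12 + 1 - 132*(-1) + 11)*(-1/107) + 81 = (12 + 1 + 132 + 11)*(-1/107) + 81 = 156*(-1/107) + 81 = -156/107 + 81 = 8511/107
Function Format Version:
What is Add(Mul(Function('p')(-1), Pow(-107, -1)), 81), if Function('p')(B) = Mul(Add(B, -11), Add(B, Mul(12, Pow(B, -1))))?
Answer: Rational(8511, 107) ≈ 79.542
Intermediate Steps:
Function('p')(B) = Mul(Add(-11, B), Add(B, Mul(12, Pow(B, -1))))
Add(Mul(Function('p')(-1), Pow(-107, -1)), 81) = Add(Mul(Add(12, Pow(-1, 2), Mul(-132, Pow(-1, -1)), Mul(-11, -1)), Pow(-107, -1)), 81) = Add(Mul(Add(12, 1, Mul(-132, -1), 11), Rational(-1, 107)), 81) = Add(Mul(Add(12, 1, 132, 11), Rational(-1, 107)), 81) = Add(Mul(156, Rational(-1, 107)), 81) = Add(Rational(-156, 107), 81) = Rational(8511, 107)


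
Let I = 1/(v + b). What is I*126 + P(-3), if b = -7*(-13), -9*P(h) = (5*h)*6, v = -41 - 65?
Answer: 8/5 ≈ 1.6000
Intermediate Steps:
v = -106
P(h) = -10*h/3 (P(h) = -5*h*6/9 = -10*h/3)
b = 91
I = -1/15 (I = 1/(-106 + 91) = 1/(-15) = -1/15 ≈ -0.066667)
I*126 + P(-3) = -1/15*126 - 10/3*(-3) = -42/5 + 10 = 8/5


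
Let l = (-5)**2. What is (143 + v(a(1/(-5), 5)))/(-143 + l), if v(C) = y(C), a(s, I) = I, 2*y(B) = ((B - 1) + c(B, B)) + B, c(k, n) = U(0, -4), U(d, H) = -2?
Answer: -293/236 ≈ -1.2415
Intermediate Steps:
c(k, n) = -2
y(B) = -3/2 + B (y(B) = (((B - 1) - 2) + B)/2 = (((-1 + B) - 2) + B)/2 = ((-3 + B) + B)/2 = (-3 + 2*B)/2 = -3/2 + B)
v(C) = -3/2 + C
l = 25
(143 + v(a(1/(-5), 5)))/(-143 + l) = (143 + (-3/2 + 5))/(-143 + 25) = (143 + 7/2)/(-118) = (293/2)*(-1/118) = -293/236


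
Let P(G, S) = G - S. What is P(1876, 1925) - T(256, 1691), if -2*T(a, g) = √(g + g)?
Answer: -49 + √3382/2 ≈ -19.923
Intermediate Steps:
T(a, g) = -√2*√g/2 (T(a, g) = -√(g + g)/2 = -√2*√g/2)
P(1876, 1925) - T(256, 1691) = (1876 - 1*1925) - (-1)*√2*√1691/2 = (1876 - 1925) - (-1)*√3382/2 = -49 + √3382/2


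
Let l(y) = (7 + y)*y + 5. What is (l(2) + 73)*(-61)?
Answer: -5856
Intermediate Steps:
l(y) = 5 + y*(7 + y) (l(y) = y*(7 + y) + 5 = 5 + y*(7 + y))
(l(2) + 73)*(-61) = ((5 + 2² + 7*2) + 73)*(-61) = ((5 + 4 + 14) + 73)*(-61) = (23 + 73)*(-61) = 96*(-61) = -5856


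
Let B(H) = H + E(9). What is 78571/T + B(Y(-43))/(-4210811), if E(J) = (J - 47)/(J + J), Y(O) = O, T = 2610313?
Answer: 2978688466807/98923812244587 ≈ 0.030111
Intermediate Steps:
E(J) = (-47 + J)/(2*J) (E(J) = (-47 + J)/((2*J)) = (-47 + J)*(1/(2*J)) = (-47 + J)/(2*J))
B(H) = -19/9 + H (B(H) = H + (1/2)*(-47 + 9)/9 = H + (1/2)*(1/9)*(-38) = H - 19/9 = -19/9 + H)
78571/T + B(Y(-43))/(-4210811) = 78571/2610313 + (-19/9 - 43)/(-4210811) = 78571*(1/2610313) - 406/9*(-1/4210811) = 78571/2610313 + 406/37897299 = 2978688466807/98923812244587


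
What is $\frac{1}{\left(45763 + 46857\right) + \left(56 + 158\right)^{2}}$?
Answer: $\frac{1}{138416} \approx 7.2246 \cdot 10^{-6}$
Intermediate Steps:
$\frac{1}{\left(45763 + 46857\right) + \left(56 + 158\right)^{2}} = \frac{1}{92620 + 214^{2}} = \frac{1}{92620 + 45796} = \frac{1}{138416}$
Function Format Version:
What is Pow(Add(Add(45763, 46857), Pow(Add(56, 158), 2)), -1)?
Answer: Rational(1, 138416) ≈ 7.2246e-6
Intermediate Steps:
Pow(Add(Add(45763, 46857), Pow(Add(56, 158), 2)), -1) = Pow(Add(92620, Pow(214, 2)), -1) = Pow(Add(92620, 45796), -1) = Pow(138416, -1) = Rational(1, 138416)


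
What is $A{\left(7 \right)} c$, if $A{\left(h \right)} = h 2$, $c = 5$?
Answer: $70$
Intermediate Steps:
$A{\left(h \right)} = 2 h$
$A{\left(7 \right)} c = 2 \cdot 7 \cdot 5 = 14 \cdot 5 = 70$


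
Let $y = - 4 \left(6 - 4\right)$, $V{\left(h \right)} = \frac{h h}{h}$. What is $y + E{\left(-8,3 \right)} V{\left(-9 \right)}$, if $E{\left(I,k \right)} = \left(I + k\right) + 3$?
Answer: $10$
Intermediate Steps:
$E{\left(I,k \right)} = 3 + I + k$
$V{\left(h \right)} = h$ ($V{\left(h \right)} = \frac{h^{2}}{h} = h$)
$y = -8$ ($y = \left(-4\right) 2 = -8$)
$y + E{\left(-8,3 \right)} V{\left(-9 \right)} = -8 + \left(3 - 8 + 3\right) \left(-9\right) = -8 - -18 = -8 + 18 = 10$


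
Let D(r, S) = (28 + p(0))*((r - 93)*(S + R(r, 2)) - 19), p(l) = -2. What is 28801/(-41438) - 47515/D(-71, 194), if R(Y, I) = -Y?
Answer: -588255367/900841401 ≈ -0.65301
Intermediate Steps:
D(r, S) = -494 + 26*(-93 + r)*(S - r) (D(r, S) = (28 - 2)*((r - 93)*(S - r) - 19) = 26*((-93 + r)*(S - r) - 19) = 26*(-19 + (-93 + r)*(S - r)) = -494 + 26*(-93 + r)*(S - r))
28801/(-41438) - 47515/D(-71, 194) = 28801/(-41438) - 47515/(-494 - 2418*194 - 26*(-71)² + 2418*(-71) + 26*194*(-71)) = 28801*(-1/41438) - 47515/(-494 - 469092 - 26*5041 - 171678 - 358124) = -28801/41438 - 47515/(-494 - 469092 - 131066 - 171678 - 358124) = -28801/41438 - 47515/(-1130454) = -28801/41438 - 47515*(-1/1130454) = -28801/41438 + 3655/86958 = -588255367/900841401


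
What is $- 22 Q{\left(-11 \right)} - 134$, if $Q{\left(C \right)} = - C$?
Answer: $-376$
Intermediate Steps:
$- 22 Q{\left(-11 \right)} - 134 = - 22 \left(\left(-1\right) \left(-11\right)\right) - 134 = \left(-22\right) 11 - 134 = -242 - 134 = -376$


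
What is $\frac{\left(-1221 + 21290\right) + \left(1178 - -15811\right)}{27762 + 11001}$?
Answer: $\frac{37058}{38763} \approx 0.95601$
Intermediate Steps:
$\frac{\left(-1221 + 21290\right) + \left(1178 - -15811\right)}{27762 + 11001} = \frac{20069 + \left(1178 + 15811\right)}{38763} = \left(20069 + 16989\right) \frac{1}{38763} = 37058 \cdot \frac{1}{38763} = \frac{37058}{38763}$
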